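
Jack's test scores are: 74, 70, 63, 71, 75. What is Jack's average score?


Add the scores:
74 + 70 + 63 + 71 + 75 = 353
Divide by the number of tests:
353 / 5 = 70.6

70.6


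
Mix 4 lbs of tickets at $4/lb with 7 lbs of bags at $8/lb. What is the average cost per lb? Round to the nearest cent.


Cost of tickets:
4 x $4 = $16
Cost of bags:
7 x $8 = $56
Total cost: $16 + $56 = $72
Total weight: 11 lbs
Average: $72 / 11 = $6.5454... ≈ $6.55/lb

$6.55/lb


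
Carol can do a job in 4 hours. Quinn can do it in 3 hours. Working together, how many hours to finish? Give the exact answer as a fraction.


Carol's rate: 1/4 of the job per hour
Quinn's rate: 1/3 of the job per hour
Combined rate: 1/4 + 1/3 = 7/12 per hour
Time = 1 / (7/12) = 12/7 hours (≈ 1.71 hours)

12/7 hours


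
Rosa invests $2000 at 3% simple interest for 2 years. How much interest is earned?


Use the formula I = P x R x T / 100
P x R x T = 2000 x 3 x 2 = 12000
I = 12000 / 100 = $120

$120


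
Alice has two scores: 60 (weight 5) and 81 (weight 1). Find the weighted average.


Weighted sum:
5 x 60 + 1 x 81 = 381
Total weight:
5 + 1 = 6
Weighted average:
381 / 6 = 63.5

63.5


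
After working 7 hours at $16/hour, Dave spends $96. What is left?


Calculate earnings:
7 x $16 = $112
Subtract spending:
$112 - $96 = $16

$16


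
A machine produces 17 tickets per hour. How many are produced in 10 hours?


Production rate: 17 tickets per hour
Time: 10 hours
Total: 17 x 10 = 170 tickets

170 tickets


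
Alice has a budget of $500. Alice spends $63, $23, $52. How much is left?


Add up expenses:
$63 + $23 + $52 = $138
Subtract from budget:
$500 - $138 = $362

$362


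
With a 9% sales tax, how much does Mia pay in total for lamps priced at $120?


Calculate the tax:
9% of $120 = $10.80
Add tax to price:
$120 + $10.80 = $130.80

$130.80


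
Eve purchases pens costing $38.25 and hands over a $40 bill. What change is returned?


Start with the amount paid:
$40
Subtract the price:
$40 - $38.25 = $1.75

$1.75


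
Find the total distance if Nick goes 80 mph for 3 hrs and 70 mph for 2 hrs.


Leg 1 distance:
80 x 3 = 240 miles
Leg 2 distance:
70 x 2 = 140 miles
Total distance:
240 + 140 = 380 miles

380 miles


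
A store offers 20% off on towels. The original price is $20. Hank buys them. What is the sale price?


Calculate the discount amount:
20% of $20 = $4
Subtract from original:
$20 - $4 = $16

$16


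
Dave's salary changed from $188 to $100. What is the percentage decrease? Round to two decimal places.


Find the absolute change:
|100 - 188| = 88
Divide by original and multiply by 100:
88 / 188 x 100 = 46.8085...% ≈ 46.81%

46.81%


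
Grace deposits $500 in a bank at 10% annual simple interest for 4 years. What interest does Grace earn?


Use the formula I = P x R x T / 100
P x R x T = 500 x 10 x 4 = 20000
I = 20000 / 100 = $200

$200


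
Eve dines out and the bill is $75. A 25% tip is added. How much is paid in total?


Calculate the tip:
25% of $75 = $18.75
Add tip to meal cost:
$75 + $18.75 = $93.75

$93.75


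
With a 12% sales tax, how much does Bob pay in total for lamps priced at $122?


Calculate the tax:
12% of $122 = $14.64
Add tax to price:
$122 + $14.64 = $136.64

$136.64


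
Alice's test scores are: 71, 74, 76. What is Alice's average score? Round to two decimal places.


Add the scores:
71 + 74 + 76 = 221
Divide by the number of tests:
221 / 3 = 73.6666... ≈ 73.67

73.67


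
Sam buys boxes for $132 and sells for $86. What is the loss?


Selling price = $86
Cost price = $132
Loss = cost price - selling price:
Loss = $132 - $86 = $46

$46


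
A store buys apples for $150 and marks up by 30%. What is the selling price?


Calculate the markup amount:
30% of $150 = $45
Add to cost:
$150 + $45 = $195

$195


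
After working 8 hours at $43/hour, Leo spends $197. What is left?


Calculate earnings:
8 x $43 = $344
Subtract spending:
$344 - $197 = $147

$147


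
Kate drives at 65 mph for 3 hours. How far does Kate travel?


Use the formula: distance = speed x time
Speed = 65 mph, Time = 3 hours
65 x 3 = 195 miles

195 miles


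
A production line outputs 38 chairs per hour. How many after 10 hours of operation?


Production rate: 38 chairs per hour
Time: 10 hours
Total: 38 x 10 = 380 chairs

380 chairs


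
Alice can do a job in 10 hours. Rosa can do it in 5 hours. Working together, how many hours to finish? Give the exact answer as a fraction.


Alice's rate: 1/10 of the job per hour
Rosa's rate: 1/5 of the job per hour
Combined rate: 1/10 + 1/5 = 3/10 per hour
Time = 1 / (3/10) = 10/3 hours (≈ 3.33 hours)

10/3 hours


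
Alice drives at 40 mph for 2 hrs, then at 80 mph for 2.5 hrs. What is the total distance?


Leg 1 distance:
40 x 2 = 80 miles
Leg 2 distance:
80 x 2.5 = 200 miles
Total distance:
80 + 200 = 280 miles

280 miles


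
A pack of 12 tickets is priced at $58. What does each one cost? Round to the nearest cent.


Total cost: $58
Number of items: 12
Unit price: $58 / 12 = $4.8333... ≈ $4.83

$4.83


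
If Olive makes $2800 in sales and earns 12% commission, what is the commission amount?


Convert rate to decimal:
12% = 0.12
Multiply by sales:
$2800 x 0.12 = $336

$336


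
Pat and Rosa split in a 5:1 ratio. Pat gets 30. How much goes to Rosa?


Find the multiplier:
30 / 5 = 6
Apply to Rosa's share:
1 x 6 = 6

6


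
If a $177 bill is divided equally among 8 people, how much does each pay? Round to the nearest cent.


Total bill: $177
Number of people: 8
Each pays: $177 / 8 = $22.125 ≈ $22.13

$22.13


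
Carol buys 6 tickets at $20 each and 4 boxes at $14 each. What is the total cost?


Cost of tickets:
6 x $20 = $120
Cost of boxes:
4 x $14 = $56
Add both:
$120 + $56 = $176

$176


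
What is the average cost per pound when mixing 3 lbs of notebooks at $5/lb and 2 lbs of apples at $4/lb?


Cost of notebooks:
3 x $5 = $15
Cost of apples:
2 x $4 = $8
Total cost: $15 + $8 = $23
Total weight: 5 lbs
Average: $23 / 5 = $4.60/lb

$4.60/lb


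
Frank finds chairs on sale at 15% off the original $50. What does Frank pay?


Calculate the discount amount:
15% of $50 = $7.50
Subtract from original:
$50 - $7.50 = $42.50

$42.50


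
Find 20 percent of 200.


Convert percentage to decimal:
20% = 0.2
Multiply:
200 x 0.2 = 40

40


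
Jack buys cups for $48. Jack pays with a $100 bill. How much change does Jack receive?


Start with the amount paid:
$100
Subtract the price:
$100 - $48 = $52

$52


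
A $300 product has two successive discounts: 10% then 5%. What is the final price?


First discount:
10% of $300 = $30
Price after first discount:
$300 - $30 = $270
Second discount:
5% of $270 = $13.50
Final price:
$270 - $13.50 = $256.50

$256.50


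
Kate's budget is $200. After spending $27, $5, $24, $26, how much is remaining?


Add up expenses:
$27 + $5 + $24 + $26 = $82
Subtract from budget:
$200 - $82 = $118

$118


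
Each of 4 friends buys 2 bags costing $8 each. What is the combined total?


Cost per person:
2 x $8 = $16
Group total:
4 x $16 = $64

$64


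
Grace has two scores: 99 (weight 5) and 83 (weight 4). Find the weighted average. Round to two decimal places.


Weighted sum:
5 x 99 + 4 x 83 = 827
Total weight:
5 + 4 = 9
Weighted average:
827 / 9 = 91.8888... ≈ 91.89

91.89


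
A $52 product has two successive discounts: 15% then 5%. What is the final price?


First discount:
15% of $52 = $7.80
Price after first discount:
$52 - $7.80 = $44.20
Second discount:
5% of $44.20 = $2.21
Final price:
$44.20 - $2.21 = $41.99

$41.99


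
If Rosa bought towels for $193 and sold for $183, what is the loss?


Selling price = $183
Cost price = $193
Loss = cost price - selling price:
Loss = $193 - $183 = $10

$10


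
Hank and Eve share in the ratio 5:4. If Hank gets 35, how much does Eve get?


Find the multiplier:
35 / 5 = 7
Apply to Eve's share:
4 x 7 = 28

28


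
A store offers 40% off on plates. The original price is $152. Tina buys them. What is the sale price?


Calculate the discount amount:
40% of $152 = $60.80
Subtract from original:
$152 - $60.80 = $91.20

$91.20


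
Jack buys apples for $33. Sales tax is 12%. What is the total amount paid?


Calculate the tax:
12% of $33 = $3.96
Add tax to price:
$33 + $3.96 = $36.96

$36.96


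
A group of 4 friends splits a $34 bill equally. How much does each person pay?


Total bill: $34
Number of people: 4
Each pays: $34 / 4 = $8.50

$8.50


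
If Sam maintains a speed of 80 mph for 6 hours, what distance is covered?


Use the formula: distance = speed x time
Speed = 80 mph, Time = 6 hours
80 x 6 = 480 miles

480 miles


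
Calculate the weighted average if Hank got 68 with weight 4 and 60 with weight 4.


Weighted sum:
4 x 68 + 4 x 60 = 512
Total weight:
4 + 4 = 8
Weighted average:
512 / 8 = 64

64


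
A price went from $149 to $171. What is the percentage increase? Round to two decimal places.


Find the absolute change:
|171 - 149| = 22
Divide by original and multiply by 100:
22 / 149 x 100 = 14.7651...% ≈ 14.77%

14.77%


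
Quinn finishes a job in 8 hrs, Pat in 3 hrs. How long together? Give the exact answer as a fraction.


Quinn's rate: 1/8 of the job per hour
Pat's rate: 1/3 of the job per hour
Combined rate: 1/8 + 1/3 = 11/24 per hour
Time = 1 / (11/24) = 24/11 hours (≈ 2.18 hours)

24/11 hours


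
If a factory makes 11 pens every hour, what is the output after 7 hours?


Production rate: 11 pens per hour
Time: 7 hours
Total: 11 x 7 = 77 pens

77 pens


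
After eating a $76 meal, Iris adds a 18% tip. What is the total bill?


Calculate the tip:
18% of $76 = $13.68
Add tip to meal cost:
$76 + $13.68 = $89.68

$89.68


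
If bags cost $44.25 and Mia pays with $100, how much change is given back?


Start with the amount paid:
$100
Subtract the price:
$100 - $44.25 = $55.75

$55.75


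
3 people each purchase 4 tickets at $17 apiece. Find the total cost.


Cost per person:
4 x $17 = $68
Group total:
3 x $68 = $204

$204


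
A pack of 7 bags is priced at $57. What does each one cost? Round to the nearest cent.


Total cost: $57
Number of items: 7
Unit price: $57 / 7 = $8.1428... ≈ $8.14

$8.14


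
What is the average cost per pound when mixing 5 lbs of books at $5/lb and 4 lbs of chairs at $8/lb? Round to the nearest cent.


Cost of books:
5 x $5 = $25
Cost of chairs:
4 x $8 = $32
Total cost: $25 + $32 = $57
Total weight: 9 lbs
Average: $57 / 9 = $6.3333... ≈ $6.33/lb

$6.33/lb


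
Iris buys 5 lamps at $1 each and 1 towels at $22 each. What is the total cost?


Cost of lamps:
5 x $1 = $5
Cost of towels:
1 x $22 = $22
Add both:
$5 + $22 = $27

$27


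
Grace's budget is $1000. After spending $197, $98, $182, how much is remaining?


Add up expenses:
$197 + $98 + $182 = $477
Subtract from budget:
$1000 - $477 = $523

$523


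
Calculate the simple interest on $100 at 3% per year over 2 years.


Use the formula I = P x R x T / 100
P x R x T = 100 x 3 x 2 = 600
I = 600 / 100 = $6

$6


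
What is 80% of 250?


Convert percentage to decimal:
80% = 0.8
Multiply:
250 x 0.8 = 200

200


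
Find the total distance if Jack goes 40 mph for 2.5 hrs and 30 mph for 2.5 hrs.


Leg 1 distance:
40 x 2.5 = 100 miles
Leg 2 distance:
30 x 2.5 = 75 miles
Total distance:
100 + 75 = 175 miles

175 miles


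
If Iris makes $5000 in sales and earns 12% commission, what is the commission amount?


Convert rate to decimal:
12% = 0.12
Multiply by sales:
$5000 x 0.12 = $600

$600


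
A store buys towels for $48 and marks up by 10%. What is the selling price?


Calculate the markup amount:
10% of $48 = $4.80
Add to cost:
$48 + $4.80 = $52.80

$52.80


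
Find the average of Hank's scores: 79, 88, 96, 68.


Add the scores:
79 + 88 + 96 + 68 = 331
Divide by the number of tests:
331 / 4 = 82.75

82.75


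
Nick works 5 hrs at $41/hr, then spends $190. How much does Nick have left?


Calculate earnings:
5 x $41 = $205
Subtract spending:
$205 - $190 = $15

$15


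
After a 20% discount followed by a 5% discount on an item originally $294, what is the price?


First discount:
20% of $294 = $58.80
Price after first discount:
$294 - $58.80 = $235.20
Second discount:
5% of $235.20 = $11.76
Final price:
$235.20 - $11.76 = $223.44

$223.44


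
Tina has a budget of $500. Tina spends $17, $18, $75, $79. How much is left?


Add up expenses:
$17 + $18 + $75 + $79 = $189
Subtract from budget:
$500 - $189 = $311

$311


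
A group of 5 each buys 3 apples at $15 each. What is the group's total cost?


Cost per person:
3 x $15 = $45
Group total:
5 x $45 = $225

$225


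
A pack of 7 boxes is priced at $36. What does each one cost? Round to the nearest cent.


Total cost: $36
Number of items: 7
Unit price: $36 / 7 = $5.1428... ≈ $5.14

$5.14


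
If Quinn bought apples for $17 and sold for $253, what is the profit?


Selling price = $253
Cost price = $17
Profit = selling price - cost price:
Profit = $253 - $17 = $236

$236


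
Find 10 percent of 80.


Convert percentage to decimal:
10% = 0.1
Multiply:
80 x 0.1 = 8

8


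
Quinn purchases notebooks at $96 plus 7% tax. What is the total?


Calculate the tax:
7% of $96 = $6.72
Add tax to price:
$96 + $6.72 = $102.72

$102.72


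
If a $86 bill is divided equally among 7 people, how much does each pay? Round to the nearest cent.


Total bill: $86
Number of people: 7
Each pays: $86 / 7 = $12.2857... ≈ $12.29

$12.29


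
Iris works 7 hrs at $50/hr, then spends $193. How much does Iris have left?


Calculate earnings:
7 x $50 = $350
Subtract spending:
$350 - $193 = $157

$157


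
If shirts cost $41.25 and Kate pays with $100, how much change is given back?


Start with the amount paid:
$100
Subtract the price:
$100 - $41.25 = $58.75

$58.75


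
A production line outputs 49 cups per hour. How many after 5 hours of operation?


Production rate: 49 cups per hour
Time: 5 hours
Total: 49 x 5 = 245 cups

245 cups


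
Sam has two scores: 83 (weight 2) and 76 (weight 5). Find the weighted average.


Weighted sum:
2 x 83 + 5 x 76 = 546
Total weight:
2 + 5 = 7
Weighted average:
546 / 7 = 78

78


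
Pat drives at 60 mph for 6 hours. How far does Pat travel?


Use the formula: distance = speed x time
Speed = 60 mph, Time = 6 hours
60 x 6 = 360 miles

360 miles


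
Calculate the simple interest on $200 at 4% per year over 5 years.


Use the formula I = P x R x T / 100
P x R x T = 200 x 4 x 5 = 4000
I = 4000 / 100 = $40

$40


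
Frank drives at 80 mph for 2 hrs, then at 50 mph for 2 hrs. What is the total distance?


Leg 1 distance:
80 x 2 = 160 miles
Leg 2 distance:
50 x 2 = 100 miles
Total distance:
160 + 100 = 260 miles

260 miles


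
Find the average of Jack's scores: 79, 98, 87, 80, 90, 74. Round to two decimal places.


Add the scores:
79 + 98 + 87 + 80 + 90 + 74 = 508
Divide by the number of tests:
508 / 6 = 84.6666... ≈ 84.67

84.67


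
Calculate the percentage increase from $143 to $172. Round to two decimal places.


Find the absolute change:
|172 - 143| = 29
Divide by original and multiply by 100:
29 / 143 x 100 = 20.2797...% ≈ 20.28%

20.28%


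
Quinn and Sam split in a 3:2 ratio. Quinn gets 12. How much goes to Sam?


Find the multiplier:
12 / 3 = 4
Apply to Sam's share:
2 x 4 = 8

8


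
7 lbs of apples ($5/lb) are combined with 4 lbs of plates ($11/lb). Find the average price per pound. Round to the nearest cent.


Cost of apples:
7 x $5 = $35
Cost of plates:
4 x $11 = $44
Total cost: $35 + $44 = $79
Total weight: 11 lbs
Average: $79 / 11 = $7.1818... ≈ $7.18/lb

$7.18/lb


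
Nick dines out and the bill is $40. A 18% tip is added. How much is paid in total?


Calculate the tip:
18% of $40 = $7.20
Add tip to meal cost:
$40 + $7.20 = $47.20

$47.20


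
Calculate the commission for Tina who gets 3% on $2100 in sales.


Convert rate to decimal:
3% = 0.03
Multiply by sales:
$2100 x 0.03 = $63

$63


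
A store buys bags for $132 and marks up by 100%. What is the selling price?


Calculate the markup amount:
100% of $132 = $132
Add to cost:
$132 + $132 = $264

$264


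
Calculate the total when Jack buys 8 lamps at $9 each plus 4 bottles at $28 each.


Cost of lamps:
8 x $9 = $72
Cost of bottles:
4 x $28 = $112
Add both:
$72 + $112 = $184

$184


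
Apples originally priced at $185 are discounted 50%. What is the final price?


Calculate the discount amount:
50% of $185 = $92.50
Subtract from original:
$185 - $92.50 = $92.50

$92.50


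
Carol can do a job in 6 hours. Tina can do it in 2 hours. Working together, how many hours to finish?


Carol's rate: 1/6 of the job per hour
Tina's rate: 1/2 of the job per hour
Combined rate: 1/6 + 1/2 = 2/3 per hour
Time = 1 / (2/3) = 3/2 = 1.5 hours

1.5 hours


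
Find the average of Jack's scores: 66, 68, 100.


Add the scores:
66 + 68 + 100 = 234
Divide by the number of tests:
234 / 3 = 78

78


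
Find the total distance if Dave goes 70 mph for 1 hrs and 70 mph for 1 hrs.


Leg 1 distance:
70 x 1 = 70 miles
Leg 2 distance:
70 x 1 = 70 miles
Total distance:
70 + 70 = 140 miles

140 miles


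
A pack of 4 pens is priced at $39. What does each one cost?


Total cost: $39
Number of items: 4
Unit price: $39 / 4 = $9.75

$9.75


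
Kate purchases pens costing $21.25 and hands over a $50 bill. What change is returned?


Start with the amount paid:
$50
Subtract the price:
$50 - $21.25 = $28.75

$28.75


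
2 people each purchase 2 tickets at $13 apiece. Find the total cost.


Cost per person:
2 x $13 = $26
Group total:
2 x $26 = $52

$52


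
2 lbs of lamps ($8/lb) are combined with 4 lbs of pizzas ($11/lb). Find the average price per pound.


Cost of lamps:
2 x $8 = $16
Cost of pizzas:
4 x $11 = $44
Total cost: $16 + $44 = $60
Total weight: 6 lbs
Average: $60 / 6 = $10/lb

$10/lb


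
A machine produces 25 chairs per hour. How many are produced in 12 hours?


Production rate: 25 chairs per hour
Time: 12 hours
Total: 25 x 12 = 300 chairs

300 chairs


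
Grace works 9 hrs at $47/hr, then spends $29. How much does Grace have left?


Calculate earnings:
9 x $47 = $423
Subtract spending:
$423 - $29 = $394

$394


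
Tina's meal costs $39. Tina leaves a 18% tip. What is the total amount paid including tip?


Calculate the tip:
18% of $39 = $7.02
Add tip to meal cost:
$39 + $7.02 = $46.02

$46.02


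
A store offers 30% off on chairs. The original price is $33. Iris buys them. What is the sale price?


Calculate the discount amount:
30% of $33 = $9.90
Subtract from original:
$33 - $9.90 = $23.10

$23.10


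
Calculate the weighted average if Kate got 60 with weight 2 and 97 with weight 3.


Weighted sum:
2 x 60 + 3 x 97 = 411
Total weight:
2 + 3 = 5
Weighted average:
411 / 5 = 82.2

82.2


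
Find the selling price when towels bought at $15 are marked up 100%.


Calculate the markup amount:
100% of $15 = $15
Add to cost:
$15 + $15 = $30

$30


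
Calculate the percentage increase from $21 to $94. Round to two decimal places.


Find the absolute change:
|94 - 21| = 73
Divide by original and multiply by 100:
73 / 21 x 100 = 347.6190...% ≈ 347.62%

347.62%


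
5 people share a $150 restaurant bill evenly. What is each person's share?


Total bill: $150
Number of people: 5
Each pays: $150 / 5 = $30

$30


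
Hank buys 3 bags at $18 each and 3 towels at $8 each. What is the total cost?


Cost of bags:
3 x $18 = $54
Cost of towels:
3 x $8 = $24
Add both:
$54 + $24 = $78

$78


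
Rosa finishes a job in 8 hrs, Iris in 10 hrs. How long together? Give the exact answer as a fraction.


Rosa's rate: 1/8 of the job per hour
Iris's rate: 1/10 of the job per hour
Combined rate: 1/8 + 1/10 = 9/40 per hour
Time = 1 / (9/40) = 40/9 hours (≈ 4.44 hours)

40/9 hours


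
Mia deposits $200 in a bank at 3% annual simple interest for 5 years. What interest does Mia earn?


Use the formula I = P x R x T / 100
P x R x T = 200 x 3 x 5 = 3000
I = 3000 / 100 = $30

$30


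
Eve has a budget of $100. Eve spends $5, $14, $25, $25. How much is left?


Add up expenses:
$5 + $14 + $25 + $25 = $69
Subtract from budget:
$100 - $69 = $31

$31


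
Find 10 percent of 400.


Convert percentage to decimal:
10% = 0.1
Multiply:
400 x 0.1 = 40

40


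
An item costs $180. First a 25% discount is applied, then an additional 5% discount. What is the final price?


First discount:
25% of $180 = $45
Price after first discount:
$180 - $45 = $135
Second discount:
5% of $135 = $6.75
Final price:
$135 - $6.75 = $128.25

$128.25


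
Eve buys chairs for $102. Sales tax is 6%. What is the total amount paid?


Calculate the tax:
6% of $102 = $6.12
Add tax to price:
$102 + $6.12 = $108.12

$108.12


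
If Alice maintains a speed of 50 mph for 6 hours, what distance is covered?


Use the formula: distance = speed x time
Speed = 50 mph, Time = 6 hours
50 x 6 = 300 miles

300 miles


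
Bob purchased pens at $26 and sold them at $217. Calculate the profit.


Selling price = $217
Cost price = $26
Profit = selling price - cost price:
Profit = $217 - $26 = $191

$191


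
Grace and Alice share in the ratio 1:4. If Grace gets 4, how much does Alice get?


Find the multiplier:
4 / 1 = 4
Apply to Alice's share:
4 x 4 = 16

16


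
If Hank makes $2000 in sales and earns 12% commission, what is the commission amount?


Convert rate to decimal:
12% = 0.12
Multiply by sales:
$2000 x 0.12 = $240

$240


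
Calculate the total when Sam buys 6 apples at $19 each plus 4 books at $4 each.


Cost of apples:
6 x $19 = $114
Cost of books:
4 x $4 = $16
Add both:
$114 + $16 = $130

$130


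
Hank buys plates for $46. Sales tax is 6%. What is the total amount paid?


Calculate the tax:
6% of $46 = $2.76
Add tax to price:
$46 + $2.76 = $48.76

$48.76


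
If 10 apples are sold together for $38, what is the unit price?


Total cost: $38
Number of items: 10
Unit price: $38 / 10 = $3.80

$3.80


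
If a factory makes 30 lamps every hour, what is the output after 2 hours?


Production rate: 30 lamps per hour
Time: 2 hours
Total: 30 x 2 = 60 lamps

60 lamps


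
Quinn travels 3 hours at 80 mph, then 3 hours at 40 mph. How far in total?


Leg 1 distance:
80 x 3 = 240 miles
Leg 2 distance:
40 x 3 = 120 miles
Total distance:
240 + 120 = 360 miles

360 miles


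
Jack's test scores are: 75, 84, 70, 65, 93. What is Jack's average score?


Add the scores:
75 + 84 + 70 + 65 + 93 = 387
Divide by the number of tests:
387 / 5 = 77.4

77.4


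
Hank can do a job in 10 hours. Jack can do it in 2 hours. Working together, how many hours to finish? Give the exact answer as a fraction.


Hank's rate: 1/10 of the job per hour
Jack's rate: 1/2 of the job per hour
Combined rate: 1/10 + 1/2 = 3/5 per hour
Time = 1 / (3/5) = 5/3 hours (≈ 1.67 hours)

5/3 hours


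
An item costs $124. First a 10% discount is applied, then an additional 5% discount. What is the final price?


First discount:
10% of $124 = $12.40
Price after first discount:
$124 - $12.40 = $111.60
Second discount:
5% of $111.60 = $5.58
Final price:
$111.60 - $5.58 = $106.02

$106.02


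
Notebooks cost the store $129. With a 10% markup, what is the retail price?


Calculate the markup amount:
10% of $129 = $12.90
Add to cost:
$129 + $12.90 = $141.90

$141.90


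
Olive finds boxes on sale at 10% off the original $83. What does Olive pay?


Calculate the discount amount:
10% of $83 = $8.30
Subtract from original:
$83 - $8.30 = $74.70

$74.70


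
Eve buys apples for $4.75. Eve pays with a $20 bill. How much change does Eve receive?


Start with the amount paid:
$20
Subtract the price:
$20 - $4.75 = $15.25

$15.25


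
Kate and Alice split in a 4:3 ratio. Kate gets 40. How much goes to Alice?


Find the multiplier:
40 / 4 = 10
Apply to Alice's share:
3 x 10 = 30

30


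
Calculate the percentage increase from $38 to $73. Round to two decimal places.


Find the absolute change:
|73 - 38| = 35
Divide by original and multiply by 100:
35 / 38 x 100 = 92.1052...% ≈ 92.11%

92.11%


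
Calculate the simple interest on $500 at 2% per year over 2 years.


Use the formula I = P x R x T / 100
P x R x T = 500 x 2 x 2 = 2000
I = 2000 / 100 = $20

$20


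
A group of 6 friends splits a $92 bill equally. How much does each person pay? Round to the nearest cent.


Total bill: $92
Number of people: 6
Each pays: $92 / 6 = $15.3333... ≈ $15.33

$15.33


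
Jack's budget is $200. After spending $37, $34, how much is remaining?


Add up expenses:
$37 + $34 = $71
Subtract from budget:
$200 - $71 = $129

$129


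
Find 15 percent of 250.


Convert percentage to decimal:
15% = 0.15
Multiply:
250 x 0.15 = 37.5

37.5


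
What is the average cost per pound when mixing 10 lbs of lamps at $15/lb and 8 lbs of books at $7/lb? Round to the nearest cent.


Cost of lamps:
10 x $15 = $150
Cost of books:
8 x $7 = $56
Total cost: $150 + $56 = $206
Total weight: 18 lbs
Average: $206 / 18 = $11.4444... ≈ $11.44/lb

$11.44/lb


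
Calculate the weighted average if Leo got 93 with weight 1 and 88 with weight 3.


Weighted sum:
1 x 93 + 3 x 88 = 357
Total weight:
1 + 3 = 4
Weighted average:
357 / 4 = 89.25

89.25


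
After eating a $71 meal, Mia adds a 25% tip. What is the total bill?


Calculate the tip:
25% of $71 = $17.75
Add tip to meal cost:
$71 + $17.75 = $88.75

$88.75


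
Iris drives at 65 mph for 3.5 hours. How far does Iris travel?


Use the formula: distance = speed x time
Speed = 65 mph, Time = 3.5 hours
65 x 3.5 = 227.5 miles

227.5 miles


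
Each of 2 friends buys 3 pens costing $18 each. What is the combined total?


Cost per person:
3 x $18 = $54
Group total:
2 x $54 = $108

$108


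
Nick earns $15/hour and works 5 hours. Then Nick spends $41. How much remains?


Calculate earnings:
5 x $15 = $75
Subtract spending:
$75 - $41 = $34

$34


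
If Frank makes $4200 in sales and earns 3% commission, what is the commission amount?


Convert rate to decimal:
3% = 0.03
Multiply by sales:
$4200 x 0.03 = $126

$126


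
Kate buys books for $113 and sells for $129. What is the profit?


Selling price = $129
Cost price = $113
Profit = selling price - cost price:
Profit = $129 - $113 = $16

$16


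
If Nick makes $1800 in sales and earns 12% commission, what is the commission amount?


Convert rate to decimal:
12% = 0.12
Multiply by sales:
$1800 x 0.12 = $216

$216


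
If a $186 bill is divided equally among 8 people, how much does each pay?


Total bill: $186
Number of people: 8
Each pays: $186 / 8 = $23.25

$23.25


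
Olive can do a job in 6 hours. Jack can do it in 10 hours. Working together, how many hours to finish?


Olive's rate: 1/6 of the job per hour
Jack's rate: 1/10 of the job per hour
Combined rate: 1/6 + 1/10 = 4/15 per hour
Time = 1 / (4/15) = 15/4 = 3.75 hours

3.75 hours


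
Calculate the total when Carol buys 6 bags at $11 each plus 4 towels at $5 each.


Cost of bags:
6 x $11 = $66
Cost of towels:
4 x $5 = $20
Add both:
$66 + $20 = $86

$86


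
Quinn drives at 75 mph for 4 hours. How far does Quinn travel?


Use the formula: distance = speed x time
Speed = 75 mph, Time = 4 hours
75 x 4 = 300 miles

300 miles


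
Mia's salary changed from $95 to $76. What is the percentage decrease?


Find the absolute change:
|76 - 95| = 19
Divide by original and multiply by 100:
19 / 95 x 100 = 20%

20%


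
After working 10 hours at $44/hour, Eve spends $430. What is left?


Calculate earnings:
10 x $44 = $440
Subtract spending:
$440 - $430 = $10

$10


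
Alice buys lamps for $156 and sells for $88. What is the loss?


Selling price = $88
Cost price = $156
Loss = cost price - selling price:
Loss = $156 - $88 = $68

$68


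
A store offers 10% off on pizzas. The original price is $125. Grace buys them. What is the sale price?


Calculate the discount amount:
10% of $125 = $12.50
Subtract from original:
$125 - $12.50 = $112.50

$112.50


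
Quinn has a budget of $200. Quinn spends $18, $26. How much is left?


Add up expenses:
$18 + $26 = $44
Subtract from budget:
$200 - $44 = $156

$156


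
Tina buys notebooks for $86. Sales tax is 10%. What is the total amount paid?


Calculate the tax:
10% of $86 = $8.60
Add tax to price:
$86 + $8.60 = $94.60

$94.60


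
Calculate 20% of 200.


Convert percentage to decimal:
20% = 0.2
Multiply:
200 x 0.2 = 40

40


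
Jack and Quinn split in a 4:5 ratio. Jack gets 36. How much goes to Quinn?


Find the multiplier:
36 / 4 = 9
Apply to Quinn's share:
5 x 9 = 45

45


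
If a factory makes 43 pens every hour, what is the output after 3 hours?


Production rate: 43 pens per hour
Time: 3 hours
Total: 43 x 3 = 129 pens

129 pens


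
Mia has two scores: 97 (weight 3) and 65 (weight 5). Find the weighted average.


Weighted sum:
3 x 97 + 5 x 65 = 616
Total weight:
3 + 5 = 8
Weighted average:
616 / 8 = 77

77


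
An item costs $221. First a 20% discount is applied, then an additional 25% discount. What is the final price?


First discount:
20% of $221 = $44.20
Price after first discount:
$221 - $44.20 = $176.80
Second discount:
25% of $176.80 = $44.20
Final price:
$176.80 - $44.20 = $132.60

$132.60


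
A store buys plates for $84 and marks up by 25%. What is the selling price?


Calculate the markup amount:
25% of $84 = $21
Add to cost:
$84 + $21 = $105

$105


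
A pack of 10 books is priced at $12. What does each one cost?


Total cost: $12
Number of items: 10
Unit price: $12 / 10 = $1.20

$1.20


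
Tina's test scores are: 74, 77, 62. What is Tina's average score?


Add the scores:
74 + 77 + 62 = 213
Divide by the number of tests:
213 / 3 = 71

71


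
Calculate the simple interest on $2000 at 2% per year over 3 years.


Use the formula I = P x R x T / 100
P x R x T = 2000 x 2 x 3 = 12000
I = 12000 / 100 = $120

$120


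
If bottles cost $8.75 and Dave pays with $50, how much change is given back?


Start with the amount paid:
$50
Subtract the price:
$50 - $8.75 = $41.25

$41.25


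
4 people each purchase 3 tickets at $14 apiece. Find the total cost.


Cost per person:
3 x $14 = $42
Group total:
4 x $42 = $168

$168


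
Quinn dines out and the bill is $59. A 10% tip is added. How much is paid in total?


Calculate the tip:
10% of $59 = $5.90
Add tip to meal cost:
$59 + $5.90 = $64.90

$64.90


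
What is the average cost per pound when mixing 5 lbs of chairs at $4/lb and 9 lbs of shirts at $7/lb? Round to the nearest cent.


Cost of chairs:
5 x $4 = $20
Cost of shirts:
9 x $7 = $63
Total cost: $20 + $63 = $83
Total weight: 14 lbs
Average: $83 / 14 = $5.9285... ≈ $5.93/lb

$5.93/lb


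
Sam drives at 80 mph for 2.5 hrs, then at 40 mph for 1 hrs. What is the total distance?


Leg 1 distance:
80 x 2.5 = 200 miles
Leg 2 distance:
40 x 1 = 40 miles
Total distance:
200 + 40 = 240 miles

240 miles


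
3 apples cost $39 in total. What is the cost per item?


Total cost: $39
Number of items: 3
Unit price: $39 / 3 = $13

$13


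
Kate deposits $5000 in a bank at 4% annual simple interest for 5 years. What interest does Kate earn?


Use the formula I = P x R x T / 100
P x R x T = 5000 x 4 x 5 = 100000
I = 100000 / 100 = $1000

$1000


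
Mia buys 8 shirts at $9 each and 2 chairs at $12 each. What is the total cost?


Cost of shirts:
8 x $9 = $72
Cost of chairs:
2 x $12 = $24
Add both:
$72 + $24 = $96

$96


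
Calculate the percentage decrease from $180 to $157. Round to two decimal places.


Find the absolute change:
|157 - 180| = 23
Divide by original and multiply by 100:
23 / 180 x 100 = 12.7777...% ≈ 12.78%

12.78%


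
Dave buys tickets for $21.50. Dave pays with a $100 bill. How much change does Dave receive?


Start with the amount paid:
$100
Subtract the price:
$100 - $21.50 = $78.50

$78.50


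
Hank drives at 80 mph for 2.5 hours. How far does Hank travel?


Use the formula: distance = speed x time
Speed = 80 mph, Time = 2.5 hours
80 x 2.5 = 200 miles

200 miles


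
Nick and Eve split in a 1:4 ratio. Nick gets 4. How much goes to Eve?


Find the multiplier:
4 / 1 = 4
Apply to Eve's share:
4 x 4 = 16

16


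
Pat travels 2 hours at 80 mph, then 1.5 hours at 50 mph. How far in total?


Leg 1 distance:
80 x 2 = 160 miles
Leg 2 distance:
50 x 1.5 = 75 miles
Total distance:
160 + 75 = 235 miles

235 miles


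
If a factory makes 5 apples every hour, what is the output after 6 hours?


Production rate: 5 apples per hour
Time: 6 hours
Total: 5 x 6 = 30 apples

30 apples


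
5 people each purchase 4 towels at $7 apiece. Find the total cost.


Cost per person:
4 x $7 = $28
Group total:
5 x $28 = $140

$140


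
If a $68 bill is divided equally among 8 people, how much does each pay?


Total bill: $68
Number of people: 8
Each pays: $68 / 8 = $8.50

$8.50


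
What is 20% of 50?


Convert percentage to decimal:
20% = 0.2
Multiply:
50 x 0.2 = 10

10


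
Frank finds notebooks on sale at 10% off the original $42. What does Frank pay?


Calculate the discount amount:
10% of $42 = $4.20
Subtract from original:
$42 - $4.20 = $37.80

$37.80


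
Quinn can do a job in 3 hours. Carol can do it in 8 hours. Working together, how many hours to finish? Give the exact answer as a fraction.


Quinn's rate: 1/3 of the job per hour
Carol's rate: 1/8 of the job per hour
Combined rate: 1/3 + 1/8 = 11/24 per hour
Time = 1 / (11/24) = 24/11 hours (≈ 2.18 hours)

24/11 hours


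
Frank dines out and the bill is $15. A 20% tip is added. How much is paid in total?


Calculate the tip:
20% of $15 = $3
Add tip to meal cost:
$15 + $3 = $18

$18


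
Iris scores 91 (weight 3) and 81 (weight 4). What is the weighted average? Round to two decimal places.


Weighted sum:
3 x 91 + 4 x 81 = 597
Total weight:
3 + 4 = 7
Weighted average:
597 / 7 = 85.2857... ≈ 85.29

85.29


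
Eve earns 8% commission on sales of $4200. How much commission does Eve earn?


Convert rate to decimal:
8% = 0.08
Multiply by sales:
$4200 x 0.08 = $336

$336


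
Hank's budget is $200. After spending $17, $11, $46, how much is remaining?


Add up expenses:
$17 + $11 + $46 = $74
Subtract from budget:
$200 - $74 = $126

$126


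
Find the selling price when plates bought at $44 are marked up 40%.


Calculate the markup amount:
40% of $44 = $17.60
Add to cost:
$44 + $17.60 = $61.60

$61.60


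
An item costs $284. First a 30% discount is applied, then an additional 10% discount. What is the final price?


First discount:
30% of $284 = $85.20
Price after first discount:
$284 - $85.20 = $198.80
Second discount:
10% of $198.80 = $19.88
Final price:
$198.80 - $19.88 = $178.92

$178.92


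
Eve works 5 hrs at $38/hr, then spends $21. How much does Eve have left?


Calculate earnings:
5 x $38 = $190
Subtract spending:
$190 - $21 = $169

$169


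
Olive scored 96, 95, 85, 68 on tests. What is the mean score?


Add the scores:
96 + 95 + 85 + 68 = 344
Divide by the number of tests:
344 / 4 = 86

86


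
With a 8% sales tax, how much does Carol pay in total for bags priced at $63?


Calculate the tax:
8% of $63 = $5.04
Add tax to price:
$63 + $5.04 = $68.04

$68.04


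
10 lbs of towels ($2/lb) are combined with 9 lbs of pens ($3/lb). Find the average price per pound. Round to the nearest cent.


Cost of towels:
10 x $2 = $20
Cost of pens:
9 x $3 = $27
Total cost: $20 + $27 = $47
Total weight: 19 lbs
Average: $47 / 19 = $2.4736... ≈ $2.47/lb

$2.47/lb


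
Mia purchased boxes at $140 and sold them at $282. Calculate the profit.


Selling price = $282
Cost price = $140
Profit = selling price - cost price:
Profit = $282 - $140 = $142

$142


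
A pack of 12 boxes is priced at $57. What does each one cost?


Total cost: $57
Number of items: 12
Unit price: $57 / 12 = $4.75

$4.75


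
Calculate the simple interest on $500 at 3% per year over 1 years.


Use the formula I = P x R x T / 100
P x R x T = 500 x 3 x 1 = 1500
I = 1500 / 100 = $15

$15


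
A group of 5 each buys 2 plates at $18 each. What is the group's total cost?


Cost per person:
2 x $18 = $36
Group total:
5 x $36 = $180

$180


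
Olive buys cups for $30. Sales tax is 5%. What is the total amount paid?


Calculate the tax:
5% of $30 = $1.50
Add tax to price:
$30 + $1.50 = $31.50

$31.50


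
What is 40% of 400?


Convert percentage to decimal:
40% = 0.4
Multiply:
400 x 0.4 = 160

160


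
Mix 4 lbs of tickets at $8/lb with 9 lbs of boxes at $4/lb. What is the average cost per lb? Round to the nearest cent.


Cost of tickets:
4 x $8 = $32
Cost of boxes:
9 x $4 = $36
Total cost: $32 + $36 = $68
Total weight: 13 lbs
Average: $68 / 13 = $5.2307... ≈ $5.23/lb

$5.23/lb


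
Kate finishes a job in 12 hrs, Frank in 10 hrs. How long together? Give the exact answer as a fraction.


Kate's rate: 1/12 of the job per hour
Frank's rate: 1/10 of the job per hour
Combined rate: 1/12 + 1/10 = 11/60 per hour
Time = 1 / (11/60) = 60/11 hours (≈ 5.45 hours)

60/11 hours


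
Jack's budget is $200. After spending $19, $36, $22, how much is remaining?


Add up expenses:
$19 + $36 + $22 = $77
Subtract from budget:
$200 - $77 = $123

$123


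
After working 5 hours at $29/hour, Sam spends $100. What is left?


Calculate earnings:
5 x $29 = $145
Subtract spending:
$145 - $100 = $45

$45


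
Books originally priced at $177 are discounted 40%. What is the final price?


Calculate the discount amount:
40% of $177 = $70.80
Subtract from original:
$177 - $70.80 = $106.20

$106.20


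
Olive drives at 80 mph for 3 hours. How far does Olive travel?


Use the formula: distance = speed x time
Speed = 80 mph, Time = 3 hours
80 x 3 = 240 miles

240 miles


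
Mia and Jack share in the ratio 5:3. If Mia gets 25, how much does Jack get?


Find the multiplier:
25 / 5 = 5
Apply to Jack's share:
3 x 5 = 15

15


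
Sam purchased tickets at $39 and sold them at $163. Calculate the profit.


Selling price = $163
Cost price = $39
Profit = selling price - cost price:
Profit = $163 - $39 = $124

$124


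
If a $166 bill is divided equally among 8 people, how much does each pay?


Total bill: $166
Number of people: 8
Each pays: $166 / 8 = $20.75

$20.75


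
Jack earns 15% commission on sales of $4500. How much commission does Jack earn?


Convert rate to decimal:
15% = 0.15
Multiply by sales:
$4500 x 0.15 = $675

$675


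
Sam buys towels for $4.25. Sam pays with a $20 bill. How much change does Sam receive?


Start with the amount paid:
$20
Subtract the price:
$20 - $4.25 = $15.75

$15.75


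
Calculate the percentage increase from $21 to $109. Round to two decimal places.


Find the absolute change:
|109 - 21| = 88
Divide by original and multiply by 100:
88 / 21 x 100 = 419.0476...% ≈ 419.05%

419.05%


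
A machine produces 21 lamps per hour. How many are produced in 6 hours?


Production rate: 21 lamps per hour
Time: 6 hours
Total: 21 x 6 = 126 lamps

126 lamps


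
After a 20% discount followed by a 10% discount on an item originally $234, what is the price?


First discount:
20% of $234 = $46.80
Price after first discount:
$234 - $46.80 = $187.20
Second discount:
10% of $187.20 = $18.72
Final price:
$187.20 - $18.72 = $168.48

$168.48
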